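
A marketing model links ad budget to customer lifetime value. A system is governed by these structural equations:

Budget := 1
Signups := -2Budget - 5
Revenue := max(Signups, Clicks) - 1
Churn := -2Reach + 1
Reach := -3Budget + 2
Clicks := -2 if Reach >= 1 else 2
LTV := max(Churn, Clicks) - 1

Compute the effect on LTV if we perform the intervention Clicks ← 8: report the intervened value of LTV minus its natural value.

5

The intervention breaks the incoming arrows to Clicks: Clicks := -2 if Reach >= 1 else 2 no longer applies, and Clicks = 8.
Reach = -3Budget + 2  [with Budget=1]  = -1
Churn = -2Reach + 1  [with Reach=-1]  = 3
LTV = max(Churn, Clicks) - 1  [with Churn=3, Clicks=8]  = 7
Without intervention: Reach = -3Budget + 2  [with Budget=1]  = -1; Clicks = -2 if Reach >= 1 else 2  [with Reach=-1]  = 2; Churn = -2Reach + 1  [with Reach=-1]  = 3; LTV = max(Churn, Clicks) - 1  [with Churn=3, Clicks=2]  = 2.
Change = 7 − 2 = 5.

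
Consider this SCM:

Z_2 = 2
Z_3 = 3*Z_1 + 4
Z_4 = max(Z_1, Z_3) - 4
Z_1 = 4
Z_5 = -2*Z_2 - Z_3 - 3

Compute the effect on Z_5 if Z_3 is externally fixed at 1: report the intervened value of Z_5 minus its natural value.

do(Z_3=1) replaces the equation Z_3 = 3*Z_1 + 4 with the constant Z_3 = 1.
Z_5 = -2*Z_2 - Z_3 - 3  [with Z_2=2, Z_3=1]  = -8
Without intervention: Z_3 = 3*Z_1 + 4  [with Z_1=4]  = 16; Z_5 = -2*Z_2 - Z_3 - 3  [with Z_2=2, Z_3=16]  = -23.
Change = -8 − (-23) = 15.

15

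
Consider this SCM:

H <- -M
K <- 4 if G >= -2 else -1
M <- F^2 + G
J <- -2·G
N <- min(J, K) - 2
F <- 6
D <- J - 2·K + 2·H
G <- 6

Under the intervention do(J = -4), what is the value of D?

Intervening sets J = -4 and removes its equation (J <- -2·G).
M = F^2 + G  [with F=6, G=6]  = 42
H = -M  [with M=42]  = -42
K = 4 if G >= -2 else -1  [with G=6]  = 4
D = J - 2·K + 2·H  [with J=-4, K=4, H=-42]  = -96

-96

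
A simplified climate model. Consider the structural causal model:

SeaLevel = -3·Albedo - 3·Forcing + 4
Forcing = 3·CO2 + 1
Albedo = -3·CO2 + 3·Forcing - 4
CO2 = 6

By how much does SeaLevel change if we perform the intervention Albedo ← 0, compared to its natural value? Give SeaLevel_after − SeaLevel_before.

105

The intervention breaks the incoming arrows to Albedo: Albedo = -3·CO2 + 3·Forcing - 4 no longer applies, and Albedo = 0.
Forcing = 3·CO2 + 1  [with CO2=6]  = 19
SeaLevel = -3·Albedo - 3·Forcing + 4  [with Albedo=0, Forcing=19]  = -53
Without intervention: Forcing = 3·CO2 + 1  [with CO2=6]  = 19; Albedo = -3·CO2 + 3·Forcing - 4  [with CO2=6, Forcing=19]  = 35; SeaLevel = -3·Albedo - 3·Forcing + 4  [with Albedo=35, Forcing=19]  = -158.
Change = -53 − (-158) = 105.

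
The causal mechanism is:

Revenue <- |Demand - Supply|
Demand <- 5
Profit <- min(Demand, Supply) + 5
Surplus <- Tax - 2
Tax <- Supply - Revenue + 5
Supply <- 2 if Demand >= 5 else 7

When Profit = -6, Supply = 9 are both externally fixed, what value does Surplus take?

8

The joint intervention fixes Profit = -6, Supply = 9, removing each variable's own equation.
Revenue = |Demand - Supply|  [with Demand=5, Supply=9]  = 4
Tax = Supply - Revenue + 5  [with Supply=9, Revenue=4]  = 10
Surplus = Tax - 2  [with Tax=10]  = 8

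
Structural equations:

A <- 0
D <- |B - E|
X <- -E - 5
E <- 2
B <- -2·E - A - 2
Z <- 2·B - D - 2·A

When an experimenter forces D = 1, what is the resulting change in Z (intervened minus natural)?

Intervening sets D = 1 and removes its equation (D <- |B - E|).
B = -2·E - A - 2  [with E=2, A=0]  = -6
Z = 2·B - D - 2·A  [with B=-6, D=1, A=0]  = -13
Without intervention: B = -2·E - A - 2  [with E=2, A=0]  = -6; D = |B - E|  [with B=-6, E=2]  = 8; Z = 2·B - D - 2·A  [with B=-6, D=8, A=0]  = -20.
Change = -13 − (-20) = 7.

7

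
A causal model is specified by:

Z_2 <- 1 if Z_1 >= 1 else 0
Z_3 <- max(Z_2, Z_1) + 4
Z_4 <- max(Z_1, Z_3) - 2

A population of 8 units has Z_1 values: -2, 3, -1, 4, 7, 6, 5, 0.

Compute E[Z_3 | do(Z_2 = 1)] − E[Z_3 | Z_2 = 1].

-1.5

Every unit gets Z_2=1 under the intervention. Z_3 values become 5, 7, 5, 8, 11, 10, 9, 5; E[Z_3|do(Z_2=1)] = 7.5.
E[Z_3|Z_2=1] averages over only the 5 units with Z_2=1 (Z_1 = 3, 4, 7, 6, 5): Z_3 = 7, 8, 11, 10, 9, mean 9.
Difference = 7.5 − 9 = -1.5.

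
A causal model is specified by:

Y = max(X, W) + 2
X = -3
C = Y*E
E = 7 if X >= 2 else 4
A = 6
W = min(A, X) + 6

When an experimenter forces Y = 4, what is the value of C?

16

The intervention breaks the incoming arrows to Y: Y = max(X, W) + 2 no longer applies, and Y = 4.
E = 7 if X >= 2 else 4  [with X=-3]  = 4
C = Y*E  [with Y=4, E=4]  = 16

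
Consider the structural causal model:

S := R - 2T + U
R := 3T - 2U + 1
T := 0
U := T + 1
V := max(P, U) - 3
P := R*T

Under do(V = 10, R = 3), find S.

Under do(V = 10, R = 3), each intervened variable's structural equation is replaced by its fixed value.
U = T + 1  [with T=0]  = 1
S = R - 2T + U  [with R=3, T=0, U=1]  = 4

4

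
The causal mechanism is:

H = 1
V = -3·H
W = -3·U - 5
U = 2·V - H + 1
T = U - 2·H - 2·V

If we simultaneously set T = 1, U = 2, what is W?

The joint intervention fixes T = 1, U = 2, removing each variable's own equation.
W = -3·U - 5  [with U=2]  = -11

-11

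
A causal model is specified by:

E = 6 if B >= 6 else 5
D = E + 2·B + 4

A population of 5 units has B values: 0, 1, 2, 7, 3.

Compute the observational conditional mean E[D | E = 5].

E[D|E=5] averages over only the 4 units with E=5 (B = 0, 1, 2, 3): D = 9, 11, 13, 15, mean 12.

12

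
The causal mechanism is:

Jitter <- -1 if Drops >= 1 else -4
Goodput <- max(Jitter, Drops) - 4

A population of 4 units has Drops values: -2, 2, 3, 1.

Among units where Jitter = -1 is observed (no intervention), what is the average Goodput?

Conditioning on Jitter=-1 selects the 3 unit(s) with Drops ∈ {2, 3, 1}. Their Goodput values: -2, -1, -3. Mean = -2.

-2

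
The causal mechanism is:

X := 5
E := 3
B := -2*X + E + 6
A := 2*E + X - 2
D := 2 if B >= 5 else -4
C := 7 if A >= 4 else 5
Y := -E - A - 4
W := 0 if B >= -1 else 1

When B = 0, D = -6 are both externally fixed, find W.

0

The joint intervention fixes B = 0, D = -6, removing each variable's own equation.
W = 0 if B >= -1 else 1  [with B=0]  = 0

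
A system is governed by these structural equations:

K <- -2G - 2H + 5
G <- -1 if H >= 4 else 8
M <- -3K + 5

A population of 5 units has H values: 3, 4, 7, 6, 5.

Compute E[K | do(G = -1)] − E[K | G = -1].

The intervention sets G=-1 in all 5 units regardless of H. Recomputing K per unit gives 1, -1, -7, -5, -3; average -3.
Conditioning on G=-1 selects the 4 unit(s) with H ∈ {4, 7, 6, 5}. Their K values: -1, -7, -5, -3. Mean = -4.
Difference = -3 − (-4) = 1.

1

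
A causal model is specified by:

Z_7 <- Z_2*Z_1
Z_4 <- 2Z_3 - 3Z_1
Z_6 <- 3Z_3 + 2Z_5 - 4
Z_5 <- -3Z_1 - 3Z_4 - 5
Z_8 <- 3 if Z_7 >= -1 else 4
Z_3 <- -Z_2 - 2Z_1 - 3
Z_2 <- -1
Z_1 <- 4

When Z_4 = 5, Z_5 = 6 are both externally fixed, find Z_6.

-22

The joint intervention fixes Z_4 = 5, Z_5 = 6, removing each variable's own equation.
Z_3 = -Z_2 - 2Z_1 - 3  [with Z_2=-1, Z_1=4]  = -10
Z_6 = 3Z_3 + 2Z_5 - 4  [with Z_3=-10, Z_5=6]  = -22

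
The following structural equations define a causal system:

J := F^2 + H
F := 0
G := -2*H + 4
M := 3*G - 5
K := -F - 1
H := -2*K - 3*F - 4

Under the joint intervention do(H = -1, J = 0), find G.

Setting H = -1, J = 0 by intervention discards those variables' equations.
G = -2*H + 4  [with H=-1]  = 6

6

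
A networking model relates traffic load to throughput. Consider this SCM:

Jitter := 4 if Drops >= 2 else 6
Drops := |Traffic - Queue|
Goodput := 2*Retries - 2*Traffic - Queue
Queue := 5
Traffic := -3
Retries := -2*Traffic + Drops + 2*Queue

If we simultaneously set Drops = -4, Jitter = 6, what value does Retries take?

The joint intervention fixes Drops = -4, Jitter = 6, removing each variable's own equation.
Retries = -2*Traffic + Drops + 2*Queue  [with Traffic=-3, Drops=-4, Queue=5]  = 12

12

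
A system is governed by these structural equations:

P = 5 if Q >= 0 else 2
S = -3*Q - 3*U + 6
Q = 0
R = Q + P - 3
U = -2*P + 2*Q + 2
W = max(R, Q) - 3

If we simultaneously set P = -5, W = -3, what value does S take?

-30

The joint intervention fixes P = -5, W = -3, removing each variable's own equation.
U = -2*P + 2*Q + 2  [with P=-5, Q=0]  = 12
S = -3*Q - 3*U + 6  [with Q=0, U=12]  = -30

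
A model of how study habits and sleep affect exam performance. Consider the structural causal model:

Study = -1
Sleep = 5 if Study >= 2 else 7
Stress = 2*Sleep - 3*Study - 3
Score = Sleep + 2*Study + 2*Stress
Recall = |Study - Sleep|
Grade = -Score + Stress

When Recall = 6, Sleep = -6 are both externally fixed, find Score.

Setting Recall = 6, Sleep = -6 by intervention discards those variables' equations.
Stress = 2*Sleep - 3*Study - 3  [with Sleep=-6, Study=-1]  = -12
Score = Sleep + 2*Study + 2*Stress  [with Sleep=-6, Study=-1, Stress=-12]  = -32

-32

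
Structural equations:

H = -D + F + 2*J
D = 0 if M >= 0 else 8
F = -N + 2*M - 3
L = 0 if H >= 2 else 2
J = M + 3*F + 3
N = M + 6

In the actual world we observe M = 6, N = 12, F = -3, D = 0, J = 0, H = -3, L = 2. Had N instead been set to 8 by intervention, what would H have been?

25

Under do(N=8), the mechanism N = M + 6 is discarded; N is fixed at 8.
F = -N + 2*M - 3  [with N=8, M=6]  = 1
D = 0 if M >= 0 else 8  [with M=6]  = 0
J = M + 3*F + 3  [with M=6, F=1]  = 12
H = -D + F + 2*J  [with D=0, F=1, J=12]  = 25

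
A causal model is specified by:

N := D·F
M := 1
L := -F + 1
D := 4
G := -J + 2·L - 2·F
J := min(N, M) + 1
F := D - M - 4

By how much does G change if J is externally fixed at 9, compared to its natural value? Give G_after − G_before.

-12

Under do(J=9), the mechanism J := min(N, M) + 1 is discarded; J is fixed at 9.
F = D - M - 4  [with D=4, M=1]  = -1
L = -F + 1  [with F=-1]  = 2
G = -J + 2·L - 2·F  [with J=9, L=2, F=-1]  = -3
Without intervention: F = D - M - 4  [with D=4, M=1]  = -1; N = D·F  [with D=4, F=-1]  = -4; J = min(N, M) + 1  [with N=-4, M=1]  = -3; L = -F + 1  [with F=-1]  = 2; G = -J + 2·L - 2·F  [with J=-3, L=2, F=-1]  = 9.
Change = -3 − 9 = -12.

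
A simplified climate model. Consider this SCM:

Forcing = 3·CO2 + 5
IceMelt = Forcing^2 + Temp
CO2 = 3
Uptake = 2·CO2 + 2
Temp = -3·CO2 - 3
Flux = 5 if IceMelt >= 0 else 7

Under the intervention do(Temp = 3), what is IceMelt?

199

The intervention breaks the incoming arrows to Temp: Temp = -3·CO2 - 3 no longer applies, and Temp = 3.
Forcing = 3·CO2 + 5  [with CO2=3]  = 14
IceMelt = Forcing^2 + Temp  [with Forcing=14, Temp=3]  = 199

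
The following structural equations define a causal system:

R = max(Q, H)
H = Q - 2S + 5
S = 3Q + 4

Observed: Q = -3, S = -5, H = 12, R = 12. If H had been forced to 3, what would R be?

3

The intervention breaks the incoming arrows to H: H = Q - 2S + 5 no longer applies, and H = 3.
R = max(Q, H)  [with Q=-3, H=3]  = 3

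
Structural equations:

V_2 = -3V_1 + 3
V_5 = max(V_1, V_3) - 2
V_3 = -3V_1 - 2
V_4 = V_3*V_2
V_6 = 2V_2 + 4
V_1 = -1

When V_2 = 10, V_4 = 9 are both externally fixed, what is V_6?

The joint intervention fixes V_2 = 10, V_4 = 9, removing each variable's own equation.
V_6 = 2V_2 + 4  [with V_2=10]  = 24

24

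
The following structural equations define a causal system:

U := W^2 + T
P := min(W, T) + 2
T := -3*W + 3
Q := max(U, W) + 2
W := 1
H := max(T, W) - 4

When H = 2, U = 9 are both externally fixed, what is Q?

11

The joint intervention fixes H = 2, U = 9, removing each variable's own equation.
Q = max(U, W) + 2  [with U=9, W=1]  = 11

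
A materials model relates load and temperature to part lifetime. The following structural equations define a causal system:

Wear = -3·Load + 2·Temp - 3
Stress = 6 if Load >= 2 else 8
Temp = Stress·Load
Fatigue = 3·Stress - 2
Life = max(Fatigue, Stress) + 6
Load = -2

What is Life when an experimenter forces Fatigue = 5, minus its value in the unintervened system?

The intervention breaks the incoming arrows to Fatigue: Fatigue = 3·Stress - 2 no longer applies, and Fatigue = 5.
Stress = 6 if Load >= 2 else 8  [with Load=-2]  = 8
Life = max(Fatigue, Stress) + 6  [with Fatigue=5, Stress=8]  = 14
Without intervention: Stress = 6 if Load >= 2 else 8  [with Load=-2]  = 8; Fatigue = 3·Stress - 2  [with Stress=8]  = 22; Life = max(Fatigue, Stress) + 6  [with Fatigue=22, Stress=8]  = 28.
Change = 14 − 28 = -14.

-14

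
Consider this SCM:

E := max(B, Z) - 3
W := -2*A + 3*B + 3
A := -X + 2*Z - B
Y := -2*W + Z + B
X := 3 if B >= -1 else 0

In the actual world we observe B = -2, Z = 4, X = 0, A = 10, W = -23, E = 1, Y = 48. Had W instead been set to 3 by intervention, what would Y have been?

Under do(W=3), the mechanism W := -2*A + 3*B + 3 is discarded; W is fixed at 3.
Y = -2*W + Z + B  [with W=3, Z=4, B=-2]  = -4

-4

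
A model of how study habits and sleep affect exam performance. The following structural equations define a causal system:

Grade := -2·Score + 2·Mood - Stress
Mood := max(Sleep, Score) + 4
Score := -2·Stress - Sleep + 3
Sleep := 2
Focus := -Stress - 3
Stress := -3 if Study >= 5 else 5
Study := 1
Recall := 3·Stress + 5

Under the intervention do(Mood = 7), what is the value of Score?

do(Mood=7) replaces the equation Mood := max(Sleep, Score) + 4 with the constant Mood = 7.
Since Score is not a descendant of the intervened variable, it is unaffected.
Stress = -3 if Study >= 5 else 5  [with Study=1]  = 5
Score = -2·Stress - Sleep + 3  [with Stress=5, Sleep=2]  = -9

-9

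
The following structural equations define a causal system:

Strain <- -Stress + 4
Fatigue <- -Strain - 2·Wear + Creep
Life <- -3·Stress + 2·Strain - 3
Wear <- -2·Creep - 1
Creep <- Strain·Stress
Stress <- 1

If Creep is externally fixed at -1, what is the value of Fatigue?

-6

do(Creep=-1) replaces the equation Creep <- Strain·Stress with the constant Creep = -1.
Strain = -Stress + 4  [with Stress=1]  = 3
Wear = -2·Creep - 1  [with Creep=-1]  = 1
Fatigue = -Strain - 2·Wear + Creep  [with Strain=3, Wear=1, Creep=-1]  = -6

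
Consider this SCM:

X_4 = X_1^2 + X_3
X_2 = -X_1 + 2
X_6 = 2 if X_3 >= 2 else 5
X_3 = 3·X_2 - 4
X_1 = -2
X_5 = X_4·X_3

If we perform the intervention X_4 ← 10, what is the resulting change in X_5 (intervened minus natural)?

-16

Intervening sets X_4 = 10 and removes its equation (X_4 = X_1^2 + X_3).
X_2 = -X_1 + 2  [with X_1=-2]  = 4
X_3 = 3·X_2 - 4  [with X_2=4]  = 8
X_5 = X_4·X_3  [with X_4=10, X_3=8]  = 80
Without intervention: X_2 = -X_1 + 2  [with X_1=-2]  = 4; X_3 = 3·X_2 - 4  [with X_2=4]  = 8; X_4 = X_1^2 + X_3  [with X_1=-2, X_3=8]  = 12; X_5 = X_4·X_3  [with X_4=12, X_3=8]  = 96.
Change = 80 − 96 = -16.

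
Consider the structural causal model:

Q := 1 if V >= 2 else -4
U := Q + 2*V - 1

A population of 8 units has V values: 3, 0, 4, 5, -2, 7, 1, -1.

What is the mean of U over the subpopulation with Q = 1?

9.5

Conditioning on Q=1 selects the 4 unit(s) with V ∈ {3, 4, 5, 7}. Their U values: 6, 8, 10, 14. Mean = 9.5.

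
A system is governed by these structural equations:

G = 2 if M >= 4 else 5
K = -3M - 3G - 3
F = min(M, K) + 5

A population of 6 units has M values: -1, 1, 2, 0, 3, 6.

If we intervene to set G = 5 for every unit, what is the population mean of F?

The intervention sets G=5 in all 6 units regardless of M. Recomputing F per unit gives -10, -16, -19, -13, -22, -31; average -18.5.

-18.5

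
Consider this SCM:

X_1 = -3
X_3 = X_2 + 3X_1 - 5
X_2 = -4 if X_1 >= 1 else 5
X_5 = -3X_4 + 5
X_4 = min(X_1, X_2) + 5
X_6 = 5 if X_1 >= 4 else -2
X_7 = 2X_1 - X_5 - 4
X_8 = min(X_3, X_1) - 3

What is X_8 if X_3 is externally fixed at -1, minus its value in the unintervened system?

6

The intervention breaks the incoming arrows to X_3: X_3 = X_2 + 3X_1 - 5 no longer applies, and X_3 = -1.
X_8 = min(X_3, X_1) - 3  [with X_3=-1, X_1=-3]  = -6
Without intervention: X_2 = -4 if X_1 >= 1 else 5  [with X_1=-3]  = 5; X_3 = X_2 + 3X_1 - 5  [with X_2=5, X_1=-3]  = -9; X_8 = min(X_3, X_1) - 3  [with X_3=-9, X_1=-3]  = -12.
Change = -6 − (-12) = 6.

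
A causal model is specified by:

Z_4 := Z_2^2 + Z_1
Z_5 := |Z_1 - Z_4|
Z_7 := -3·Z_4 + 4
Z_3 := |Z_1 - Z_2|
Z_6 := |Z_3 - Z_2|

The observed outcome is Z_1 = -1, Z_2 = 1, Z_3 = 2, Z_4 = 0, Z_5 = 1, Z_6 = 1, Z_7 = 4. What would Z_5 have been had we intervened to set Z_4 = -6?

Intervening sets Z_4 = -6 and removes its equation (Z_4 := Z_2^2 + Z_1).
Z_5 = |Z_1 - Z_4|  [with Z_1=-1, Z_4=-6]  = 5

5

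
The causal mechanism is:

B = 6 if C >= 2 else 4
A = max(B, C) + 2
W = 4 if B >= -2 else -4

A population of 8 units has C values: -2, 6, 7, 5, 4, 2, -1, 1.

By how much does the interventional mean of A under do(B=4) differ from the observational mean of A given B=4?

0.75

do(B=4) breaks B's dependence on C. With B=4 fixed, A across the units is 6, 8, 9, 7, 6, 6, 6, 6, mean 6.75.
Observing B=4 restricts to units where B's equation naturally yields 4: C ∈ {-2, -1, 1}. In that subpopulation A = 6, 6, 6, mean 6.
Difference = 6.75 − 6 = 0.75.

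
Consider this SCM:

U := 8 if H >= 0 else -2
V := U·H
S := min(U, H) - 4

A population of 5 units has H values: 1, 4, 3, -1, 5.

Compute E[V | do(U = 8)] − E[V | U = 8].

The intervention sets U=8 in all 5 units regardless of H. Recomputing V per unit gives 8, 32, 24, -8, 40; average 19.2.
E[V|U=8] averages over only the 4 units with U=8 (H = 1, 4, 3, 5): V = 8, 32, 24, 40, mean 26.
Difference = 19.2 − 26 = -6.8.

-6.8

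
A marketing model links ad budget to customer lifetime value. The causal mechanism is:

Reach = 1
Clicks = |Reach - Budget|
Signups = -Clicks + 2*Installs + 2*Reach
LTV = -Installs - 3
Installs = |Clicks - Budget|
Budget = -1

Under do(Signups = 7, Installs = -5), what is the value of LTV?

2

Setting Signups = 7, Installs = -5 by intervention discards those variables' equations.
LTV = -Installs - 3  [with Installs=-5]  = 2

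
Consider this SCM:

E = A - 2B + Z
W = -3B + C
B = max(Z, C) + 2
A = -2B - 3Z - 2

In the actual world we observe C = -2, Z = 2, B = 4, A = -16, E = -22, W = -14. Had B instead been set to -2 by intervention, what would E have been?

do(B=-2) replaces the equation B = max(Z, C) + 2 with the constant B = -2.
A = -2B - 3Z - 2  [with B=-2, Z=2]  = -4
E = A - 2B + Z  [with A=-4, B=-2, Z=2]  = 2

2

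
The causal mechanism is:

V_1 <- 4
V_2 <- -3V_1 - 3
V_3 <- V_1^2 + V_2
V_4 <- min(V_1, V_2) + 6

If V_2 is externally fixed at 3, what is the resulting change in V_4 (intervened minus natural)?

Under do(V_2=3), the mechanism V_2 <- -3V_1 - 3 is discarded; V_2 is fixed at 3.
V_4 = min(V_1, V_2) + 6  [with V_1=4, V_2=3]  = 9
Without intervention: V_2 = -3V_1 - 3  [with V_1=4]  = -15; V_4 = min(V_1, V_2) + 6  [with V_1=4, V_2=-15]  = -9.
Change = 9 − (-9) = 18.

18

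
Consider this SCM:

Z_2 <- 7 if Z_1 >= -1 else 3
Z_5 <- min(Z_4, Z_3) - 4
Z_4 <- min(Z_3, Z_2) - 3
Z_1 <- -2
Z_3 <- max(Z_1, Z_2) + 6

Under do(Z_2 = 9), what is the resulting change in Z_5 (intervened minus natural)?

do(Z_2=9) replaces the equation Z_2 <- 7 if Z_1 >= -1 else 3 with the constant Z_2 = 9.
Z_3 = max(Z_1, Z_2) + 6  [with Z_1=-2, Z_2=9]  = 15
Z_4 = min(Z_3, Z_2) - 3  [with Z_3=15, Z_2=9]  = 6
Z_5 = min(Z_4, Z_3) - 4  [with Z_4=6, Z_3=15]  = 2
Without intervention: Z_2 = 7 if Z_1 >= -1 else 3  [with Z_1=-2]  = 3; Z_3 = max(Z_1, Z_2) + 6  [with Z_1=-2, Z_2=3]  = 9; Z_4 = min(Z_3, Z_2) - 3  [with Z_3=9, Z_2=3]  = 0; Z_5 = min(Z_4, Z_3) - 4  [with Z_4=0, Z_3=9]  = -4.
Change = 2 − (-4) = 6.

6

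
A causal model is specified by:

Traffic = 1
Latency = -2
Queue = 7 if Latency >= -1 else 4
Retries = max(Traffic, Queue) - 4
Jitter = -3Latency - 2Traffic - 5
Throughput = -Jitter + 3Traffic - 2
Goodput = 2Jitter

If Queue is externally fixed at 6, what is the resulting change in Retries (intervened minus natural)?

The intervention breaks the incoming arrows to Queue: Queue = 7 if Latency >= -1 else 4 no longer applies, and Queue = 6.
Retries = max(Traffic, Queue) - 4  [with Traffic=1, Queue=6]  = 2
Without intervention: Queue = 7 if Latency >= -1 else 4  [with Latency=-2]  = 4; Retries = max(Traffic, Queue) - 4  [with Traffic=1, Queue=4]  = 0.
Change = 2 − 0 = 2.

2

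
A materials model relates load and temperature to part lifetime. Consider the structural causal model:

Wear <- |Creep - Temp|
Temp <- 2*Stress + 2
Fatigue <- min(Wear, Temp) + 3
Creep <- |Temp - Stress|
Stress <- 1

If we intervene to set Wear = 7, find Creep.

3

Under do(Wear=7), the mechanism Wear <- |Creep - Temp| is discarded; Wear is fixed at 7.
Since Creep is not a descendant of the intervened variable, it is unaffected.
Temp = 2*Stress + 2  [with Stress=1]  = 4
Creep = |Temp - Stress|  [with Temp=4, Stress=1]  = 3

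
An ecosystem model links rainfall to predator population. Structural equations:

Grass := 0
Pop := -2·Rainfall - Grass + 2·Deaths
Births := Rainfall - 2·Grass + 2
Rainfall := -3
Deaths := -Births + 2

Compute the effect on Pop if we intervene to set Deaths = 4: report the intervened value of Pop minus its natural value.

Intervening sets Deaths = 4 and removes its equation (Deaths := -Births + 2).
Pop = -2·Rainfall - Grass + 2·Deaths  [with Rainfall=-3, Grass=0, Deaths=4]  = 14
Without intervention: Births = Rainfall - 2·Grass + 2  [with Rainfall=-3, Grass=0]  = -1; Deaths = -Births + 2  [with Births=-1]  = 3; Pop = -2·Rainfall - Grass + 2·Deaths  [with Rainfall=-3, Grass=0, Deaths=3]  = 12.
Change = 14 − 12 = 2.

2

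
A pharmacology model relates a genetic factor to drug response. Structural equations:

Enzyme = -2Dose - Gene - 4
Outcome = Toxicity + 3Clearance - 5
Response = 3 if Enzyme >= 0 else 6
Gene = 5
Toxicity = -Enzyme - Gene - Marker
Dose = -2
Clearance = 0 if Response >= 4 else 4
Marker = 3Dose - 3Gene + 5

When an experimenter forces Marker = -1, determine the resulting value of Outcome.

do(Marker=-1) replaces the equation Marker = 3Dose - 3Gene + 5 with the constant Marker = -1.
Enzyme = -2Dose - Gene - 4  [with Dose=-2, Gene=5]  = -5
Response = 3 if Enzyme >= 0 else 6  [with Enzyme=-5]  = 6
Toxicity = -Enzyme - Gene - Marker  [with Enzyme=-5, Gene=5, Marker=-1]  = 1
Clearance = 0 if Response >= 4 else 4  [with Response=6]  = 0
Outcome = Toxicity + 3Clearance - 5  [with Toxicity=1, Clearance=0]  = -4

-4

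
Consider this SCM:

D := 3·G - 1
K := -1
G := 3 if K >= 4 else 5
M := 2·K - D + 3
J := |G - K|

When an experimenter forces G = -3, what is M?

11

Under do(G=-3), the mechanism G := 3 if K >= 4 else 5 is discarded; G is fixed at -3.
D = 3·G - 1  [with G=-3]  = -10
M = 2·K - D + 3  [with K=-1, D=-10]  = 11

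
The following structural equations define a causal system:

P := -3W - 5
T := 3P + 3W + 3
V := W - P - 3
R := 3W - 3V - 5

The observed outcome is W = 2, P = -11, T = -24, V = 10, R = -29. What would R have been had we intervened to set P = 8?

28

do(P=8) replaces the equation P := -3W - 5 with the constant P = 8.
V = W - P - 3  [with W=2, P=8]  = -9
R = 3W - 3V - 5  [with W=2, V=-9]  = 28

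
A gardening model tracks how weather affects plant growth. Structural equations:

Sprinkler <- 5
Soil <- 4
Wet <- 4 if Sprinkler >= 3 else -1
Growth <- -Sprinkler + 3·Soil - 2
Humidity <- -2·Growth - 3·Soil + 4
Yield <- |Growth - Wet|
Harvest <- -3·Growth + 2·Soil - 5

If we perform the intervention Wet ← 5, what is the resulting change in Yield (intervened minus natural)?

The intervention breaks the incoming arrows to Wet: Wet <- 4 if Sprinkler >= 3 else -1 no longer applies, and Wet = 5.
Growth = -Sprinkler + 3·Soil - 2  [with Sprinkler=5, Soil=4]  = 5
Yield = |Growth - Wet|  [with Growth=5, Wet=5]  = 0
Without intervention: Wet = 4 if Sprinkler >= 3 else -1  [with Sprinkler=5]  = 4; Growth = -Sprinkler + 3·Soil - 2  [with Sprinkler=5, Soil=4]  = 5; Yield = |Growth - Wet|  [with Growth=5, Wet=4]  = 1.
Change = 0 − 1 = -1.

-1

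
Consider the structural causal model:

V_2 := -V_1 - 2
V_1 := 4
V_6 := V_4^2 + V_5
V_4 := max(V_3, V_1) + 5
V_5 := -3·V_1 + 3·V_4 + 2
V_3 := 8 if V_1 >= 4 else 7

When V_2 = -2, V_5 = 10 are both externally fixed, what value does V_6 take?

179

Setting V_2 = -2, V_5 = 10 by intervention discards those variables' equations.
V_3 = 8 if V_1 >= 4 else 7  [with V_1=4]  = 8
V_4 = max(V_3, V_1) + 5  [with V_3=8, V_1=4]  = 13
V_6 = V_4^2 + V_5  [with V_4=13, V_5=10]  = 179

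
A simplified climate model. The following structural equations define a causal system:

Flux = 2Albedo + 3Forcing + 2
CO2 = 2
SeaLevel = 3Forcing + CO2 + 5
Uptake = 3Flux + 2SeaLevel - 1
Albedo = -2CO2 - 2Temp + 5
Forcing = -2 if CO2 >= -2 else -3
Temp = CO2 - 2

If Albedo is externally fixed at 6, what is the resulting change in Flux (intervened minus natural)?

10

Under do(Albedo=6), the mechanism Albedo = -2CO2 - 2Temp + 5 is discarded; Albedo is fixed at 6.
Forcing = -2 if CO2 >= -2 else -3  [with CO2=2]  = -2
Flux = 2Albedo + 3Forcing + 2  [with Albedo=6, Forcing=-2]  = 8
Without intervention: Forcing = -2 if CO2 >= -2 else -3  [with CO2=2]  = -2; Temp = CO2 - 2  [with CO2=2]  = 0; Albedo = -2CO2 - 2Temp + 5  [with CO2=2, Temp=0]  = 1; Flux = 2Albedo + 3Forcing + 2  [with Albedo=1, Forcing=-2]  = -2.
Change = 8 − (-2) = 10.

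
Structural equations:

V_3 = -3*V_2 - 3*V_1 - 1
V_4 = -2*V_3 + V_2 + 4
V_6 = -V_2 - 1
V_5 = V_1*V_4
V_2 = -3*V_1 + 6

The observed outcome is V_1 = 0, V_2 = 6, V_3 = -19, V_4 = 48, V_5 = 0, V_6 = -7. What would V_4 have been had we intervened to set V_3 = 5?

The intervention breaks the incoming arrows to V_3: V_3 = -3*V_2 - 3*V_1 - 1 no longer applies, and V_3 = 5.
V_2 = -3*V_1 + 6  [with V_1=0]  = 6
V_4 = -2*V_3 + V_2 + 4  [with V_3=5, V_2=6]  = 0

0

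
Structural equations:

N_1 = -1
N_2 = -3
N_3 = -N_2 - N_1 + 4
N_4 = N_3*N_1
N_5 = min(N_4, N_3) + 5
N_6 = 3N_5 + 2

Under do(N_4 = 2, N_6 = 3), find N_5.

Setting N_4 = 2, N_6 = 3 by intervention discards those variables' equations.
N_3 = -N_2 - N_1 + 4  [with N_2=-3, N_1=-1]  = 8
N_5 = min(N_4, N_3) + 5  [with N_4=2, N_3=8]  = 7

7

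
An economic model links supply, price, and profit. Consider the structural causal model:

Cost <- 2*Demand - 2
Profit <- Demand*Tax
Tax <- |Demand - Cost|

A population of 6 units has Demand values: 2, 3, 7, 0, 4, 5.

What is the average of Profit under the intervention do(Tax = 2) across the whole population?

7

Under do(Tax=2), Tax's equation is replaced by Tax=2 for every unit. Per-unit Profit: 4, 6, 14, 0, 8, 10. Mean = 7.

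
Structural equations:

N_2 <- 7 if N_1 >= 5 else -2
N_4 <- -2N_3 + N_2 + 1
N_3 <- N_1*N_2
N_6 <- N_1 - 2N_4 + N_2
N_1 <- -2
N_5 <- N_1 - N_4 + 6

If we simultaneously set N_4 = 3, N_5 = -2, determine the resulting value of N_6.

-10

The joint intervention fixes N_4 = 3, N_5 = -2, removing each variable's own equation.
N_2 = 7 if N_1 >= 5 else -2  [with N_1=-2]  = -2
N_6 = N_1 - 2N_4 + N_2  [with N_1=-2, N_4=3, N_2=-2]  = -10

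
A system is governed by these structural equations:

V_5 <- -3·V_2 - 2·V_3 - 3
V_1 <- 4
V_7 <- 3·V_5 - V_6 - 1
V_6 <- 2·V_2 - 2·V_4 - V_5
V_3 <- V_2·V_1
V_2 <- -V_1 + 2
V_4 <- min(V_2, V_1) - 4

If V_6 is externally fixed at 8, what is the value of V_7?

Intervening sets V_6 = 8 and removes its equation (V_6 <- 2·V_2 - 2·V_4 - V_5).
V_2 = -V_1 + 2  [with V_1=4]  = -2
V_3 = V_2·V_1  [with V_2=-2, V_1=4]  = -8
V_5 = -3·V_2 - 2·V_3 - 3  [with V_2=-2, V_3=-8]  = 19
V_7 = 3·V_5 - V_6 - 1  [with V_5=19, V_6=8]  = 48

48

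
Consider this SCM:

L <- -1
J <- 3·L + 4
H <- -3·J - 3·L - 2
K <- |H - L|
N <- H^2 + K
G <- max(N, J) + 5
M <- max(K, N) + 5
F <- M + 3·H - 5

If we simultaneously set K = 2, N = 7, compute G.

The joint intervention fixes K = 2, N = 7, removing each variable's own equation.
J = 3·L + 4  [with L=-1]  = 1
G = max(N, J) + 5  [with N=7, J=1]  = 12

12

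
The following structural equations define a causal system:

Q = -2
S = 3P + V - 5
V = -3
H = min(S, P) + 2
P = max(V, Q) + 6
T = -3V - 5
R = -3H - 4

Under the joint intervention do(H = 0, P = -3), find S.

Under do(H = 0, P = -3), each intervened variable's structural equation is replaced by its fixed value.
S = 3P + V - 5  [with P=-3, V=-3]  = -17

-17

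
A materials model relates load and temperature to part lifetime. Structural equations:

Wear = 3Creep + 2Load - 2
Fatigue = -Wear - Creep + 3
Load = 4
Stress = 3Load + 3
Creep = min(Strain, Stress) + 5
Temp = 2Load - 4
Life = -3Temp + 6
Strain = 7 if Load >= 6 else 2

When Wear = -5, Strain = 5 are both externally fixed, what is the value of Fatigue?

Under do(Wear = -5, Strain = 5), each intervened variable's structural equation is replaced by its fixed value.
Stress = 3Load + 3  [with Load=4]  = 15
Creep = min(Strain, Stress) + 5  [with Strain=5, Stress=15]  = 10
Fatigue = -Wear - Creep + 3  [with Wear=-5, Creep=10]  = -2

-2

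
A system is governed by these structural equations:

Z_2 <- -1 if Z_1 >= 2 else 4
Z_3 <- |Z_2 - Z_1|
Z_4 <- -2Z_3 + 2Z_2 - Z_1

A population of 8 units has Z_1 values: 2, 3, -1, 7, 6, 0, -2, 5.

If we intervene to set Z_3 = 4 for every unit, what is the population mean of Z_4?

The intervention sets Z_3=4 in all 8 units regardless of Z_1. Recomputing Z_4 per unit gives -12, -13, 1, -17, -16, 0, 2, -15; average -8.75.

-8.75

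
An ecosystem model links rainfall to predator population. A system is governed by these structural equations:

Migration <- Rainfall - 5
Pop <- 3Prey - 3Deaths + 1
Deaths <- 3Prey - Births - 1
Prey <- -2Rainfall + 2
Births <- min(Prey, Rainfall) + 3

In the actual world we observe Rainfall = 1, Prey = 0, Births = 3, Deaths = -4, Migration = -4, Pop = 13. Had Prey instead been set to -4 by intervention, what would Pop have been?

25

Under do(Prey=-4), the mechanism Prey <- -2Rainfall + 2 is discarded; Prey is fixed at -4.
Births = min(Prey, Rainfall) + 3  [with Prey=-4, Rainfall=1]  = -1
Deaths = 3Prey - Births - 1  [with Prey=-4, Births=-1]  = -12
Pop = 3Prey - 3Deaths + 1  [with Prey=-4, Deaths=-12]  = 25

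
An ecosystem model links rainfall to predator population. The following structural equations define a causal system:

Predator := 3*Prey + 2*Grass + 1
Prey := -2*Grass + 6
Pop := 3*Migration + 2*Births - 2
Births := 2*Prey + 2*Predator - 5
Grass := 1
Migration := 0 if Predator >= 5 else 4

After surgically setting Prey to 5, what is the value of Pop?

80

Under do(Prey=5), the mechanism Prey := -2*Grass + 6 is discarded; Prey is fixed at 5.
Predator = 3*Prey + 2*Grass + 1  [with Prey=5, Grass=1]  = 18
Births = 2*Prey + 2*Predator - 5  [with Prey=5, Predator=18]  = 41
Migration = 0 if Predator >= 5 else 4  [with Predator=18]  = 0
Pop = 3*Migration + 2*Births - 2  [with Migration=0, Births=41]  = 80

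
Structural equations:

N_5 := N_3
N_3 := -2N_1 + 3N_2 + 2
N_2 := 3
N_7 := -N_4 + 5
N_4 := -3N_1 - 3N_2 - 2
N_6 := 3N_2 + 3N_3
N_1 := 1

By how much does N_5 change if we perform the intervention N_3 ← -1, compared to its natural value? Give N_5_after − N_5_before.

-10

do(N_3=-1) replaces the equation N_3 := -2N_1 + 3N_2 + 2 with the constant N_3 = -1.
N_5 = N_3  [with N_3=-1]  = -1
Without intervention: N_3 = -2N_1 + 3N_2 + 2  [with N_1=1, N_2=3]  = 9; N_5 = N_3  [with N_3=9]  = 9.
Change = -1 − 9 = -10.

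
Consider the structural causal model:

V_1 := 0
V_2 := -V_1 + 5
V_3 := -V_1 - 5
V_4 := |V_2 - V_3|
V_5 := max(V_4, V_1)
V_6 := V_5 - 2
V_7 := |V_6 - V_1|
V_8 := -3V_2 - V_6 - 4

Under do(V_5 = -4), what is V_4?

The intervention breaks the incoming arrows to V_5: V_5 := max(V_4, V_1) no longer applies, and V_5 = -4.
Since V_4 is not a descendant of the intervened variable, it is unaffected.
V_2 = -V_1 + 5  [with V_1=0]  = 5
V_3 = -V_1 - 5  [with V_1=0]  = -5
V_4 = |V_2 - V_3|  [with V_2=5, V_3=-5]  = 10

10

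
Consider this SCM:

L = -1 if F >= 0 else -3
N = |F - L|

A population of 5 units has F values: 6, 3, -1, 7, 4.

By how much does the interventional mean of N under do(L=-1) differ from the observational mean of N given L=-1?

-1.2

Every unit gets L=-1 under the intervention. N values become 7, 4, 0, 8, 5; E[N|do(L=-1)] = 4.8.
Conditioning on L=-1 selects the 4 unit(s) with F ∈ {6, 3, 7, 4}. Their N values: 7, 4, 8, 5. Mean = 6.
Difference = 4.8 − 6 = -1.2.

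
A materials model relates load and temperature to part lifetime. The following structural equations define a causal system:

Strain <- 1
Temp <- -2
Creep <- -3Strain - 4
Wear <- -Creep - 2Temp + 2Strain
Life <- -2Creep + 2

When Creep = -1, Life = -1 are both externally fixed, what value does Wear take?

The joint intervention fixes Creep = -1, Life = -1, removing each variable's own equation.
Wear = -Creep - 2Temp + 2Strain  [with Creep=-1, Temp=-2, Strain=1]  = 7

7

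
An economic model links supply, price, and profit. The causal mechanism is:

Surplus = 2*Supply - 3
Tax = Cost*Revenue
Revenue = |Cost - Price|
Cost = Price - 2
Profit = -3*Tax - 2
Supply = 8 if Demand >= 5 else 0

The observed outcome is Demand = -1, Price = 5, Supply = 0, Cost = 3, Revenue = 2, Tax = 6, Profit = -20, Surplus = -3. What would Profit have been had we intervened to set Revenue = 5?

Under do(Revenue=5), the mechanism Revenue = |Cost - Price| is discarded; Revenue is fixed at 5.
Cost = Price - 2  [with Price=5]  = 3
Tax = Cost*Revenue  [with Cost=3, Revenue=5]  = 15
Profit = -3*Tax - 2  [with Tax=15]  = -47

-47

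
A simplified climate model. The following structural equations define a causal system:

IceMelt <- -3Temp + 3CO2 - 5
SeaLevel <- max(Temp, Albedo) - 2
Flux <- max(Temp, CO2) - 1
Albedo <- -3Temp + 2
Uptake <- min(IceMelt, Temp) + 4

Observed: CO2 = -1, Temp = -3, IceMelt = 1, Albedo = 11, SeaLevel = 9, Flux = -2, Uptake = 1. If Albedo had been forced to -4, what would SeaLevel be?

Intervening sets Albedo = -4 and removes its equation (Albedo <- -3Temp + 2).
SeaLevel = max(Temp, Albedo) - 2  [with Temp=-3, Albedo=-4]  = -5

-5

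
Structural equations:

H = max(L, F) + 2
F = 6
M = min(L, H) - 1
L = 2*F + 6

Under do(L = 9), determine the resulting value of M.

Under do(L=9), the mechanism L = 2*F + 6 is discarded; L is fixed at 9.
H = max(L, F) + 2  [with L=9, F=6]  = 11
M = min(L, H) - 1  [with L=9, H=11]  = 8

8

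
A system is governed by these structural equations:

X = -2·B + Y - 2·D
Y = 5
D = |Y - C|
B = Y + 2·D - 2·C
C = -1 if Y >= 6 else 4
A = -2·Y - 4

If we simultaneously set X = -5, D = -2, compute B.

-7

Setting X = -5, D = -2 by intervention discards those variables' equations.
C = -1 if Y >= 6 else 4  [with Y=5]  = 4
B = Y + 2·D - 2·C  [with Y=5, D=-2, C=4]  = -7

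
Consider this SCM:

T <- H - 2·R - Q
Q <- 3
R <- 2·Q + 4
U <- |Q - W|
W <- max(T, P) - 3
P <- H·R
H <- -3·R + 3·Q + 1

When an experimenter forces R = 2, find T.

Under do(R=2), the mechanism R <- 2·Q + 4 is discarded; R is fixed at 2.
H = -3·R + 3·Q + 1  [with R=2, Q=3]  = 4
T = H - 2·R - Q  [with H=4, R=2, Q=3]  = -3

-3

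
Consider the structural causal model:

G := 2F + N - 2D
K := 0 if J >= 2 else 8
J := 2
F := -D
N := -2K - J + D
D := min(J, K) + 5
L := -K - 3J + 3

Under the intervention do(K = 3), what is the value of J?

Under do(K=3), the mechanism K := 0 if J >= 2 else 8 is discarded; K is fixed at 3.
J is not downstream of the intervention, so its value is determined by the original equations.

2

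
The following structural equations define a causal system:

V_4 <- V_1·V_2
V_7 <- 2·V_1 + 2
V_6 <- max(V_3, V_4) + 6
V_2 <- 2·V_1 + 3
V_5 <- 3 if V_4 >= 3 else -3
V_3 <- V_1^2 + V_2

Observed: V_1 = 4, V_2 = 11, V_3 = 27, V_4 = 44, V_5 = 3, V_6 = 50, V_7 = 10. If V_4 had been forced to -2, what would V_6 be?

33

Under do(V_4=-2), the mechanism V_4 <- V_1·V_2 is discarded; V_4 is fixed at -2.
V_2 = 2·V_1 + 3  [with V_1=4]  = 11
V_3 = V_1^2 + V_2  [with V_1=4, V_2=11]  = 27
V_6 = max(V_3, V_4) + 6  [with V_3=27, V_4=-2]  = 33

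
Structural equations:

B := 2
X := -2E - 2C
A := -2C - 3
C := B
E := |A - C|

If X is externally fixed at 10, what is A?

-7

do(X=10) replaces the equation X := -2E - 2C with the constant X = 10.
A is not downstream of the intervention, so its value is determined by the original equations.
C = B  [with B=2]  = 2
A = -2C - 3  [with C=2]  = -7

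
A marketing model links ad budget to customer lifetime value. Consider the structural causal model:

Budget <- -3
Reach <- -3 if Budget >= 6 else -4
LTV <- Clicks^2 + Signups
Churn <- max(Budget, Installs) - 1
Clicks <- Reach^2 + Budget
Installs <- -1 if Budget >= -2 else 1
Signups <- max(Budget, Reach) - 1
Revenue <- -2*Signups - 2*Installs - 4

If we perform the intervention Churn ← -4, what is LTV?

165

Intervening sets Churn = -4 and removes its equation (Churn <- max(Budget, Installs) - 1).
LTV is not downstream of the intervention, so its value is determined by the original equations.
Reach = -3 if Budget >= 6 else -4  [with Budget=-3]  = -4
Clicks = Reach^2 + Budget  [with Reach=-4, Budget=-3]  = 13
Signups = max(Budget, Reach) - 1  [with Budget=-3, Reach=-4]  = -4
LTV = Clicks^2 + Signups  [with Clicks=13, Signups=-4]  = 165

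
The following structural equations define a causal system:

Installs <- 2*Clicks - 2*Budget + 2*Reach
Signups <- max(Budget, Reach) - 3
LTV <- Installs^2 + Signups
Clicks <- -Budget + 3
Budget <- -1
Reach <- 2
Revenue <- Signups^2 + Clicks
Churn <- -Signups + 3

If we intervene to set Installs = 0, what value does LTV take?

-1

do(Installs=0) replaces the equation Installs <- 2*Clicks - 2*Budget + 2*Reach with the constant Installs = 0.
Signups = max(Budget, Reach) - 3  [with Budget=-1, Reach=2]  = -1
LTV = Installs^2 + Signups  [with Installs=0, Signups=-1]  = -1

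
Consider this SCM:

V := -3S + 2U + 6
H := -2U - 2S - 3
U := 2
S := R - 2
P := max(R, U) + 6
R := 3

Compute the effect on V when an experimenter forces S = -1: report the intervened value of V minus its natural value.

6

Under do(S=-1), the mechanism S := R - 2 is discarded; S is fixed at -1.
V = -3S + 2U + 6  [with S=-1, U=2]  = 13
Without intervention: S = R - 2  [with R=3]  = 1; V = -3S + 2U + 6  [with S=1, U=2]  = 7.
Change = 13 − 7 = 6.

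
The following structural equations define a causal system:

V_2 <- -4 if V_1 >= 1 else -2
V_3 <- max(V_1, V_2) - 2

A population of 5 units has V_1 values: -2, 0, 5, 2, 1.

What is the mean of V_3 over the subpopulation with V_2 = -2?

Observing V_2=-2 restricts to units where V_2's equation naturally yields -2: V_1 ∈ {-2, 0}. In that subpopulation V_3 = -4, -2, mean -3.

-3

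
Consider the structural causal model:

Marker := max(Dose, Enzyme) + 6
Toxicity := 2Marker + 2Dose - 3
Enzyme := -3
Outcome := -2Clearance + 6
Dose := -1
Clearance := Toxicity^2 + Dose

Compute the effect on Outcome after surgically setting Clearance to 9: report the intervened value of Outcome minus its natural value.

The intervention breaks the incoming arrows to Clearance: Clearance := Toxicity^2 + Dose no longer applies, and Clearance = 9.
Outcome = -2Clearance + 6  [with Clearance=9]  = -12
Without intervention: Marker = max(Dose, Enzyme) + 6  [with Dose=-1, Enzyme=-3]  = 5; Toxicity = 2Marker + 2Dose - 3  [with Marker=5, Dose=-1]  = 5; Clearance = Toxicity^2 + Dose  [with Toxicity=5, Dose=-1]  = 24; Outcome = -2Clearance + 6  [with Clearance=24]  = -42.
Change = -12 − (-42) = 30.

30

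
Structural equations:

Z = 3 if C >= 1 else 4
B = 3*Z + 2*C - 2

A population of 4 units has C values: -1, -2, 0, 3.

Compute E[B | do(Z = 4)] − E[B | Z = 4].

do(Z=4) breaks Z's dependence on C. With Z=4 fixed, B across the units is 8, 6, 10, 16, mean 10.
Conditioning on Z=4 selects the 3 unit(s) with C ∈ {-1, -2, 0}. Their B values: 8, 6, 10. Mean = 8.
Difference = 10 − 8 = 2.

2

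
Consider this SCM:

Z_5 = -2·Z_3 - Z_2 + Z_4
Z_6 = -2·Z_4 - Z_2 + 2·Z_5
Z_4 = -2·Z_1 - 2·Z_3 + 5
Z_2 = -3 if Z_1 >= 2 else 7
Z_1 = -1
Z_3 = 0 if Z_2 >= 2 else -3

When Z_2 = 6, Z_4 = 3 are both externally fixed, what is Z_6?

The joint intervention fixes Z_2 = 6, Z_4 = 3, removing each variable's own equation.
Z_3 = 0 if Z_2 >= 2 else -3  [with Z_2=6]  = 0
Z_5 = -2·Z_3 - Z_2 + Z_4  [with Z_3=0, Z_2=6, Z_4=3]  = -3
Z_6 = -2·Z_4 - Z_2 + 2·Z_5  [with Z_4=3, Z_2=6, Z_5=-3]  = -18

-18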